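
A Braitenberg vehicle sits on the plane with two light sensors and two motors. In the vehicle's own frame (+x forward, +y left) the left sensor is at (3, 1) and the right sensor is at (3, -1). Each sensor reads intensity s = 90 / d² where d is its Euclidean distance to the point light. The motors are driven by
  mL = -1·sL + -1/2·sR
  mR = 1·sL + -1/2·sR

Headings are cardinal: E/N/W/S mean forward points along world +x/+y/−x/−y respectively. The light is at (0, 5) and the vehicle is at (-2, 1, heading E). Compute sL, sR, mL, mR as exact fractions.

9 45/13 -279/26 189/26

left sensor world pos  = (1, 2); dL² = 10
right sensor world pos = (1, 0); dR² = 26
sL = 90/10 = 9
sR = 90/26 = 45/13
mL = -1·sL + -1/2·sR = -279/26
mR = 1·sL + -1/2·sR = 189/26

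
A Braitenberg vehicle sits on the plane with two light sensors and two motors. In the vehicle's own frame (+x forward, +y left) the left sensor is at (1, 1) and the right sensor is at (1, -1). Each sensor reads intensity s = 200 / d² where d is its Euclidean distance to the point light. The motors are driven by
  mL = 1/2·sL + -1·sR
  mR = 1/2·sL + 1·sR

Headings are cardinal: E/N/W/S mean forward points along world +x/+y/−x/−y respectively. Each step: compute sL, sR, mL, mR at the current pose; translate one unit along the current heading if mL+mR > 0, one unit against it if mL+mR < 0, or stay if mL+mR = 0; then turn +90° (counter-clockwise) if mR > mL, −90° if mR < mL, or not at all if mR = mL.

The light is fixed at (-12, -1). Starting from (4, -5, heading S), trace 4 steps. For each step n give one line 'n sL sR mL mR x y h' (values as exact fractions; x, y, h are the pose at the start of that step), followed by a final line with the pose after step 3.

0 100/157 4/5 -378/785 878/785 4 -5 S
1 40/61 8/13 -228/793 748/793 4 -6 E
2 25/34 10/17 -15/68 65/68 5 -6 N
3 200/281 40/53 -5940/14893 16540/14893 5 -5 W
final 4 -5 S

n=0: pose=(4,-5,S); sL=100/157, sR=4/5; mL=-378/785, mR=878/785; mL+mR=100/157 → advance +1; mR−mL=8/5 → turn +1·90°
n=1: pose=(4,-6,E); sL=40/61, sR=8/13; mL=-228/793, mR=748/793; mL+mR=40/61 → advance +1; mR−mL=16/13 → turn +1·90°
n=2: pose=(5,-6,N); sL=25/34, sR=10/17; mL=-15/68, mR=65/68; mL+mR=25/34 → advance +1; mR−mL=20/17 → turn +1·90°
n=3: pose=(5,-5,W); sL=200/281, sR=40/53; mL=-5940/14893, mR=16540/14893; mL+mR=200/281 → advance +1; mR−mL=80/53 → turn +1·90°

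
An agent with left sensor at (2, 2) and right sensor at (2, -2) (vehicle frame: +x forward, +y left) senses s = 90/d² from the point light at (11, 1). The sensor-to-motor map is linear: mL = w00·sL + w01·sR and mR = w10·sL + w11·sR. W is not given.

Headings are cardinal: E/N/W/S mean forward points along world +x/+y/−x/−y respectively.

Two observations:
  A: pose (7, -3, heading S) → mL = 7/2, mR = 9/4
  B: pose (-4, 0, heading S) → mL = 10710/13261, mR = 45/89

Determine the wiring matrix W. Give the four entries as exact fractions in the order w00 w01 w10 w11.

1 1 1 0

obs A: pose=(7,-3,S) → sL=9/4, sR=5/4, mL=7/2, mR=9/4
obs B: pose=(-4,0,S) → sL=45/89, sR=45/149, mL=10710/13261, mR=45/89
sensor matrix S = [[9/4, 5/4], [45/89, 45/149]]; det S = 630/13261
solve [mL_A; mL_B] = S·[w00; w01] and [mR_A; mR_B] = S·[w10; w11]:
  w00 = 1, w01 = 1, w10 = 1, w11 = 0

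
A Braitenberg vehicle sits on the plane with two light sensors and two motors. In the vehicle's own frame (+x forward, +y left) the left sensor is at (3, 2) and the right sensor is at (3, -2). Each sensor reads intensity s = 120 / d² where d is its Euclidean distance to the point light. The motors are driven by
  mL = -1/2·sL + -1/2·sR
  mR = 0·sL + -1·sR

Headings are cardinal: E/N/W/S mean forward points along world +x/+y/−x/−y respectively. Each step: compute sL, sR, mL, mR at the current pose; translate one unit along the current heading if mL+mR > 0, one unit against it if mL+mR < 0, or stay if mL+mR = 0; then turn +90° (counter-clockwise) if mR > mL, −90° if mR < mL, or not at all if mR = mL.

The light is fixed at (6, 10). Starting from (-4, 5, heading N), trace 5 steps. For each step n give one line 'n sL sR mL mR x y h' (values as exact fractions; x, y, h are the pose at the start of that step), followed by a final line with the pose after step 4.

0 30/37 30/17 -810/629 -30/17 -4 5 N
1 24/13 120/113 -2136/1469 -120/113 -4 4 E
2 60/89 4/3 -268/267 -4/3 -5 4 N
3 120/89 24/29 -2808/2581 -24/29 -5 3 E
4 30/53 30/29 -1230/1537 -30/29 -6 3 N
final -6 2 E

n=0: pose=(-4,5,N); sL=30/37, sR=30/17; mL=-810/629, mR=-30/17; mL+mR=-1920/629 → advance -1; mR−mL=-300/629 → turn -1·90°
n=1: pose=(-4,4,E); sL=24/13, sR=120/113; mL=-2136/1469, mR=-120/113; mL+mR=-3696/1469 → advance -1; mR−mL=576/1469 → turn +1·90°
n=2: pose=(-5,4,N); sL=60/89, sR=4/3; mL=-268/267, mR=-4/3; mL+mR=-208/89 → advance -1; mR−mL=-88/267 → turn -1·90°
n=3: pose=(-5,3,E); sL=120/89, sR=24/29; mL=-2808/2581, mR=-24/29; mL+mR=-4944/2581 → advance -1; mR−mL=672/2581 → turn +1·90°
n=4: pose=(-6,3,N); sL=30/53, sR=30/29; mL=-1230/1537, mR=-30/29; mL+mR=-2820/1537 → advance -1; mR−mL=-360/1537 → turn -1·90°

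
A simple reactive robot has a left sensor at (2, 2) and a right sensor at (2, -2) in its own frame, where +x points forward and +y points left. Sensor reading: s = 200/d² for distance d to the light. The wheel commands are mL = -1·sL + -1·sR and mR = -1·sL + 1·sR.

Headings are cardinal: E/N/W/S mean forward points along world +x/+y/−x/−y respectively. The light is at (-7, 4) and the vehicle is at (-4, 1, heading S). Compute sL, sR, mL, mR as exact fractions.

left sensor world pos  = (-2, -1); dL² = 50
right sensor world pos = (-6, -1); dR² = 26
sL = 200/50 = 4
sR = 200/26 = 100/13
mL = -1·sL + -1·sR = -152/13
mR = -1·sL + 1·sR = 48/13

4 100/13 -152/13 48/13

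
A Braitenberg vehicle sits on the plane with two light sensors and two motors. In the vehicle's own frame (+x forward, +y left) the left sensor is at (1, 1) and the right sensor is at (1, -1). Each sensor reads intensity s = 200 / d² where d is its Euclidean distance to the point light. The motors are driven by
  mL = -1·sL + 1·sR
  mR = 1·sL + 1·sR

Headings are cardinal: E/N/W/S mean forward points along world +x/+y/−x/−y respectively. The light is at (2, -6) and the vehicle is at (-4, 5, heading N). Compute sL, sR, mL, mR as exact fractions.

200/193 200/169 4800/32617 72400/32617

left sensor world pos  = (-5, 6); dL² = 193
right sensor world pos = (-3, 6); dR² = 169
sL = 200/193 = 200/193
sR = 200/169 = 200/169
mL = -1·sL + 1·sR = 4800/32617
mR = 1·sL + 1·sR = 72400/32617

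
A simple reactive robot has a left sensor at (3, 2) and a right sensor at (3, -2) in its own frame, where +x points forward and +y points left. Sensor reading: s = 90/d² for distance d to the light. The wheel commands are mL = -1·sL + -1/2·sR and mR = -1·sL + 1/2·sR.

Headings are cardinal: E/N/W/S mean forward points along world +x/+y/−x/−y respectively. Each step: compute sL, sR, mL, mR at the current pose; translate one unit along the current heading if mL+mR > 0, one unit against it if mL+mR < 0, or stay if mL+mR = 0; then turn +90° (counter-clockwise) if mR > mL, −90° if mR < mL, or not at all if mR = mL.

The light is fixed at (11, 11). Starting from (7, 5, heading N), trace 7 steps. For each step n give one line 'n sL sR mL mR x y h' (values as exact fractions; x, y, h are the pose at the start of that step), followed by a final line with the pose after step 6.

n=0: pose=(7,5,N); sL=2, sR=90/13; mL=-71/13, mR=19/13; mL+mR=-4 → advance -1; mR−mL=90/13 → turn +1·90°
n=1: pose=(7,4,W); sL=9/13, sR=45/37; mL=-1251/962, mR=-81/962; mL+mR=-18/13 → advance -1; mR−mL=45/37 → turn +1·90°
n=2: pose=(8,4,S); sL=90/101, sR=18/25; mL=-3159/2525, mR=-1341/2525; mL+mR=-180/101 → advance -1; mR−mL=18/25 → turn +1·90°
n=3: pose=(8,5,E); sL=45/8, sR=45/32; mL=-405/64, mR=-315/64; mL+mR=-45/4 → advance -1; mR−mL=45/32 → turn +1·90°
n=4: pose=(7,5,N); sL=2, sR=90/13; mL=-71/13, mR=19/13; mL+mR=-4 → advance -1; mR−mL=90/13 → turn +1·90°
n=5: pose=(7,4,W); sL=9/13, sR=45/37; mL=-1251/962, mR=-81/962; mL+mR=-18/13 → advance -1; mR−mL=45/37 → turn +1·90°
n=6: pose=(8,4,S); sL=90/101, sR=18/25; mL=-3159/2525, mR=-1341/2525; mL+mR=-180/101 → advance -1; mR−mL=18/25 → turn +1·90°

0 2 90/13 -71/13 19/13 7 5 N
1 9/13 45/37 -1251/962 -81/962 7 4 W
2 90/101 18/25 -3159/2525 -1341/2525 8 4 S
3 45/8 45/32 -405/64 -315/64 8 5 E
4 2 90/13 -71/13 19/13 7 5 N
5 9/13 45/37 -1251/962 -81/962 7 4 W
6 90/101 18/25 -3159/2525 -1341/2525 8 4 S
final 8 5 E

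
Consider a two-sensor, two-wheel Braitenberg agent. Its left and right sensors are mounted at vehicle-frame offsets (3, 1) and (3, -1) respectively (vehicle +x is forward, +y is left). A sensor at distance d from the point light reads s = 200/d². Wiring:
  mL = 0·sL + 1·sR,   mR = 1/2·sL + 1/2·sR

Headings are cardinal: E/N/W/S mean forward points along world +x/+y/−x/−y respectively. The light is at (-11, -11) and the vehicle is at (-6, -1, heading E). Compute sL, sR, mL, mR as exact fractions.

40/37 40/29 40/29 1320/1073

left sensor world pos  = (-3, 0); dL² = 185
right sensor world pos = (-3, -2); dR² = 145
sL = 200/185 = 40/37
sR = 200/145 = 40/29
mL = 0·sL + 1·sR = 40/29
mR = 1/2·sL + 1/2·sR = 1320/1073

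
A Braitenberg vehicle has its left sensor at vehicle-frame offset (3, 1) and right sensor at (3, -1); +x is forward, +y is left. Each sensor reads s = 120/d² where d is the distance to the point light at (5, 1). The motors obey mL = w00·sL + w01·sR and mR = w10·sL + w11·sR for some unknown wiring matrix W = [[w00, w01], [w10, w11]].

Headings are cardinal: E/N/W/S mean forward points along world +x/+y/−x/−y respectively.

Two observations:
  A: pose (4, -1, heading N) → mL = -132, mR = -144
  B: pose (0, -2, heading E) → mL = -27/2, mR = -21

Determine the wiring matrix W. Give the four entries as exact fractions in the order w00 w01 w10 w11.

-1/2 -1 -1 -1

obs A: pose=(4,-1,N) → sL=24, sR=120, mL=-132, mR=-144
obs B: pose=(0,-2,E) → sL=15, sR=6, mL=-27/2, mR=-21
sensor matrix S = [[24, 120], [15, 6]]; det S = -1656
solve [mL_A; mL_B] = S·[w00; w01] and [mR_A; mR_B] = S·[w10; w11]:
  w00 = -1/2, w01 = -1, w10 = -1, w11 = -1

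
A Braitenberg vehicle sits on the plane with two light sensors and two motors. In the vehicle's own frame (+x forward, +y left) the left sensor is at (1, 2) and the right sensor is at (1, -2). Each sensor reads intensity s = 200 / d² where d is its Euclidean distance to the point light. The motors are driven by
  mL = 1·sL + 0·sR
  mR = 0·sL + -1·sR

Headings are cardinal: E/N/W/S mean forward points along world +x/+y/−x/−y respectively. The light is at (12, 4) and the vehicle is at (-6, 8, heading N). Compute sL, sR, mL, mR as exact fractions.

8/17 200/281 8/17 -200/281

left sensor world pos  = (-8, 9); dL² = 425
right sensor world pos = (-4, 9); dR² = 281
sL = 200/425 = 8/17
sR = 200/281 = 200/281
mL = 1·sL + 0·sR = 8/17
mR = 0·sL + -1·sR = -200/281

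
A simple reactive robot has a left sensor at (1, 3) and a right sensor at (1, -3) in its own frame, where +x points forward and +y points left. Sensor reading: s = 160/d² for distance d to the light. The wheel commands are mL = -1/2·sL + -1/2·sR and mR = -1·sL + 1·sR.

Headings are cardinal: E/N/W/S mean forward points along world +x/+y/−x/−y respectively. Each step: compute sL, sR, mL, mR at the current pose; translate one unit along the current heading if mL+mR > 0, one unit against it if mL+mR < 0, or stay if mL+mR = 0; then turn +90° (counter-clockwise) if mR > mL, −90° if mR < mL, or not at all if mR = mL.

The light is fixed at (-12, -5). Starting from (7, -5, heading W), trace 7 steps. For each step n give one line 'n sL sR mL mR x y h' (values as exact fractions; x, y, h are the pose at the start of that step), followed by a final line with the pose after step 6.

n=0: pose=(7,-5,W); sL=160/333, sR=160/333; mL=-160/333, mR=0; mL+mR=-160/333 → advance -1; mR−mL=160/333 → turn +1·90°
n=1: pose=(8,-5,S); sL=16/53, sR=16/29; mL=-656/1537, mR=384/1537; mL+mR=-272/1537 → advance -1; mR−mL=1040/1537 → turn +1·90°
n=2: pose=(8,-4,E); sL=160/457, sR=32/89; mL=-14432/40673, mR=384/40673; mL+mR=-14048/40673 → advance -1; mR−mL=14816/40673 → turn +1·90°
n=3: pose=(7,-4,N); sL=8/13, sR=20/61; mL=-374/793, mR=-228/793; mL+mR=-602/793 → advance -1; mR−mL=146/793 → turn +1·90°
n=4: pose=(7,-5,W); sL=160/333, sR=160/333; mL=-160/333, mR=0; mL+mR=-160/333 → advance -1; mR−mL=160/333 → turn +1·90°
n=5: pose=(8,-5,S); sL=16/53, sR=16/29; mL=-656/1537, mR=384/1537; mL+mR=-272/1537 → advance -1; mR−mL=1040/1537 → turn +1·90°
n=6: pose=(8,-4,E); sL=160/457, sR=32/89; mL=-14432/40673, mR=384/40673; mL+mR=-14048/40673 → advance -1; mR−mL=14816/40673 → turn +1·90°

0 160/333 160/333 -160/333 0 7 -5 W
1 16/53 16/29 -656/1537 384/1537 8 -5 S
2 160/457 32/89 -14432/40673 384/40673 8 -4 E
3 8/13 20/61 -374/793 -228/793 7 -4 N
4 160/333 160/333 -160/333 0 7 -5 W
5 16/53 16/29 -656/1537 384/1537 8 -5 S
6 160/457 32/89 -14432/40673 384/40673 8 -4 E
final 7 -4 N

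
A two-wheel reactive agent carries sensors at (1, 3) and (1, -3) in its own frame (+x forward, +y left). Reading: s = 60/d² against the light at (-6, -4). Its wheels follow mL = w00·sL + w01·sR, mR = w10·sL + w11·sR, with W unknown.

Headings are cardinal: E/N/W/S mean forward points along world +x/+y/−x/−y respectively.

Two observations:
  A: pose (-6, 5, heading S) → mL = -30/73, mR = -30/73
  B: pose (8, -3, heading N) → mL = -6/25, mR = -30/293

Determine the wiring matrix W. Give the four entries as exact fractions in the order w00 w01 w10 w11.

obs A: pose=(-6,5,S) → sL=60/73, sR=60/73, mL=-30/73, mR=-30/73
obs B: pose=(8,-3,N) → sL=12/25, sR=60/293, mL=-6/25, mR=-30/293
sensor matrix S = [[60/73, 60/73], [12/25, 60/293]]; det S = -24192/106945
solve [mL_A; mL_B] = S·[w00; w01] and [mR_A; mR_B] = S·[w10; w11]:
  w00 = -1/2, w01 = 0, w10 = 0, w11 = -1/2

-1/2 0 0 -1/2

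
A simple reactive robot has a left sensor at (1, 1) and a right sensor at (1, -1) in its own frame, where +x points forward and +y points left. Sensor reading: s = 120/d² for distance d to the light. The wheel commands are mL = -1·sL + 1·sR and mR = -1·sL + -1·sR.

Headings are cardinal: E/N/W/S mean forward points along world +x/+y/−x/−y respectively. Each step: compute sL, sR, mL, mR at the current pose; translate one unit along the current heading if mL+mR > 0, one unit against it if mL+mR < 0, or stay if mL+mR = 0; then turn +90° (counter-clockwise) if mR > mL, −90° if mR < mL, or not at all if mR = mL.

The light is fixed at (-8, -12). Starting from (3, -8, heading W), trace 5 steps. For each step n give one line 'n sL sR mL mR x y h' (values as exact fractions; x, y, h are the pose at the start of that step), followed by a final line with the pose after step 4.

n=0: pose=(3,-8,W); sL=120/109, sR=24/25; mL=-384/2725, mR=-5616/2725; mL+mR=-240/109 → advance -1; mR−mL=-48/25 → turn -1·90°
n=1: pose=(4,-8,N); sL=60/73, sR=60/97; mL=-1440/7081, mR=-10200/7081; mL+mR=-120/73 → advance -1; mR−mL=-120/97 → turn -1·90°
n=2: pose=(4,-9,E); sL=24/37, sR=120/173; mL=288/6401, mR=-8592/6401; mL+mR=-48/37 → advance -1; mR−mL=-240/173 → turn -1·90°
n=3: pose=(3,-9,S); sL=30/37, sR=15/13; mL=165/481, mR=-945/481; mL+mR=-60/37 → advance -1; mR−mL=-30/13 → turn -1·90°
n=4: pose=(3,-8,W); sL=120/109, sR=24/25; mL=-384/2725, mR=-5616/2725; mL+mR=-240/109 → advance -1; mR−mL=-48/25 → turn -1·90°

0 120/109 24/25 -384/2725 -5616/2725 3 -8 W
1 60/73 60/97 -1440/7081 -10200/7081 4 -8 N
2 24/37 120/173 288/6401 -8592/6401 4 -9 E
3 30/37 15/13 165/481 -945/481 3 -9 S
4 120/109 24/25 -384/2725 -5616/2725 3 -8 W
final 4 -8 N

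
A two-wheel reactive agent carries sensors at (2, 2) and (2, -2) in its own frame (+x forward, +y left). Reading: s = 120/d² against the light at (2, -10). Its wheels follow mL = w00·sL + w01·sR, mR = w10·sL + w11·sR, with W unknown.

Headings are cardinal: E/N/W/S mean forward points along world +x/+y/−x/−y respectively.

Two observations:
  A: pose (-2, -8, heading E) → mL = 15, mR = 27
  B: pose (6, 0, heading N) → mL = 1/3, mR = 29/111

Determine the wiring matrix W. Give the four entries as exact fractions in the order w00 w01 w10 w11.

obs A: pose=(-2,-8,E) → sL=6, sR=30, mL=15, mR=27
obs B: pose=(6,0,N) → sL=30/37, sR=2/3, mL=1/3, mR=29/111
sensor matrix S = [[6, 30], [30/37, 2/3]]; det S = -752/37
solve [mL_A; mL_B] = S·[w00; w01] and [mR_A; mR_B] = S·[w10; w11]:
  w00 = 0, w01 = 1/2, w10 = -1/2, w11 = 1

0 1/2 -1/2 1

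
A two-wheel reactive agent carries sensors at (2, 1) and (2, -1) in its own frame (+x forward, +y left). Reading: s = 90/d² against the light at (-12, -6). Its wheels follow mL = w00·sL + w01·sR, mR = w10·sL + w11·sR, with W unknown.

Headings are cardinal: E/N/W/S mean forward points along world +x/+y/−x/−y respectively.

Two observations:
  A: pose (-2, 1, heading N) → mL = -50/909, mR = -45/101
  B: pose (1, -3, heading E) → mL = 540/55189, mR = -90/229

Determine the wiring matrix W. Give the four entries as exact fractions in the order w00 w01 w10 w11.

obs A: pose=(-2,1,N) → sL=5/9, sR=45/101, mL=-50/909, mR=-45/101
obs B: pose=(1,-3,E) → sL=90/241, sR=90/229, mL=540/55189, mR=-90/229
sensor matrix S = [[5/9, 45/101], [90/241, 90/229]]; det S = 289600/5574089
solve [mL_A; mL_B] = S·[w00; w01] and [mR_A; mR_B] = S·[w10; w11]:
  w00 = -1/2, w01 = 1/2, w10 = 0, w11 = -1

-1/2 1/2 0 -1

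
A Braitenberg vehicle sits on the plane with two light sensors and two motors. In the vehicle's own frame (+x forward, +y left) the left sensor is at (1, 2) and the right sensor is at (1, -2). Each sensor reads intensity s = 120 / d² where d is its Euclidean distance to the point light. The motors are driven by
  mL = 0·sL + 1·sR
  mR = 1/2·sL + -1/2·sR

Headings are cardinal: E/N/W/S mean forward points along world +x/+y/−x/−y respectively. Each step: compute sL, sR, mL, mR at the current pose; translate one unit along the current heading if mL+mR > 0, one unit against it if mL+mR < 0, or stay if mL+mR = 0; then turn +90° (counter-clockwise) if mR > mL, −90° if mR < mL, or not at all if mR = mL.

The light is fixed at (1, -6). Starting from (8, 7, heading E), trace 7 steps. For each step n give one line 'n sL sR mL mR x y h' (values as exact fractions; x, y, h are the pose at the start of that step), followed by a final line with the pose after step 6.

0 120/289 24/37 24/37 -1248/10693 8 7 E
1 30/61 2/3 2/3 -16/183 9 7 S
2 120/149 24/49 24/49 1152/7301 9 6 W
3 60/97 12/25 12/25 168/2425 8 6 N
4 120/289 24/37 24/37 -1248/10693 8 7 E
5 30/61 2/3 2/3 -16/183 9 7 S
6 120/149 24/49 24/49 1152/7301 9 6 W
final 8 6 N

n=0: pose=(8,7,E); sL=120/289, sR=24/37; mL=24/37, mR=-1248/10693; mL+mR=5688/10693 → advance +1; mR−mL=-8184/10693 → turn -1·90°
n=1: pose=(9,7,S); sL=30/61, sR=2/3; mL=2/3, mR=-16/183; mL+mR=106/183 → advance +1; mR−mL=-46/61 → turn -1·90°
n=2: pose=(9,6,W); sL=120/149, sR=24/49; mL=24/49, mR=1152/7301; mL+mR=4728/7301 → advance +1; mR−mL=-2424/7301 → turn -1·90°
n=3: pose=(8,6,N); sL=60/97, sR=12/25; mL=12/25, mR=168/2425; mL+mR=1332/2425 → advance +1; mR−mL=-996/2425 → turn -1·90°
n=4: pose=(8,7,E); sL=120/289, sR=24/37; mL=24/37, mR=-1248/10693; mL+mR=5688/10693 → advance +1; mR−mL=-8184/10693 → turn -1·90°
n=5: pose=(9,7,S); sL=30/61, sR=2/3; mL=2/3, mR=-16/183; mL+mR=106/183 → advance +1; mR−mL=-46/61 → turn -1·90°
n=6: pose=(9,6,W); sL=120/149, sR=24/49; mL=24/49, mR=1152/7301; mL+mR=4728/7301 → advance +1; mR−mL=-2424/7301 → turn -1·90°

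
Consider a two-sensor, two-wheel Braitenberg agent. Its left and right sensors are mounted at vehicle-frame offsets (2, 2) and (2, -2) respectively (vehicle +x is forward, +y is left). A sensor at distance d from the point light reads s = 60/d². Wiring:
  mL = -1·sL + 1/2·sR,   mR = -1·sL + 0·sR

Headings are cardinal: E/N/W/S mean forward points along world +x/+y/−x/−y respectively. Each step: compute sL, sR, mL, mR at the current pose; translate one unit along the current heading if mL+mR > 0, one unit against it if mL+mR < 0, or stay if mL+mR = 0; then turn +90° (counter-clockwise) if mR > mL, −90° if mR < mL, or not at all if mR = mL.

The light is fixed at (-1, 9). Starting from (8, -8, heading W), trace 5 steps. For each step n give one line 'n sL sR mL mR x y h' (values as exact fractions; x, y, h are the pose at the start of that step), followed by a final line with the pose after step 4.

n=0: pose=(8,-8,W); sL=6/41, sR=30/137; mL=-207/5617, mR=-6/41; mL+mR=-1029/5617 → advance -1; mR−mL=-15/137 → turn -1·90°
n=1: pose=(9,-8,N); sL=60/289, sR=20/123; mL=-4490/35547, mR=-60/289; mL+mR=-11870/35547 → advance -1; mR−mL=-10/123 → turn -1·90°
n=2: pose=(9,-9,E); sL=3/20, sR=15/136; mL=-129/1360, mR=-3/20; mL+mR=-333/1360 → advance -1; mR−mL=-15/272 → turn -1·90°
n=3: pose=(8,-9,S); sL=60/521, sR=60/449; mL=-11310/233929, mR=-60/521; mL+mR=-38250/233929 → advance -1; mR−mL=-30/449 → turn -1·90°
n=4: pose=(8,-8,W); sL=6/41, sR=30/137; mL=-207/5617, mR=-6/41; mL+mR=-1029/5617 → advance -1; mR−mL=-15/137 → turn -1·90°

0 6/41 30/137 -207/5617 -6/41 8 -8 W
1 60/289 20/123 -4490/35547 -60/289 9 -8 N
2 3/20 15/136 -129/1360 -3/20 9 -9 E
3 60/521 60/449 -11310/233929 -60/521 8 -9 S
4 6/41 30/137 -207/5617 -6/41 8 -8 W
final 9 -8 N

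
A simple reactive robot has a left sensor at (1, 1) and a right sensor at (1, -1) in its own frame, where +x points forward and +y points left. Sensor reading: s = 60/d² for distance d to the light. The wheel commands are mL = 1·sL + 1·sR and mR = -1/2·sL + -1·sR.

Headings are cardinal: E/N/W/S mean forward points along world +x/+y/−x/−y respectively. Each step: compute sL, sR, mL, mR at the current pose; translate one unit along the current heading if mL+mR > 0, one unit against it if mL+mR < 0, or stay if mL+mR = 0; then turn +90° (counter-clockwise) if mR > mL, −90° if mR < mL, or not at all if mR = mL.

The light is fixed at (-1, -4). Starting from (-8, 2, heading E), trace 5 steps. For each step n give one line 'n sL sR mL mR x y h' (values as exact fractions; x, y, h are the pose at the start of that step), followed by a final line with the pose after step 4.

0 12/17 60/61 1752/1037 -1386/1037 -8 2 E
1 6/5 30/37 372/185 -261/185 -7 2 S
2 12/13 12/17 360/221 -258/221 -7 1 W
3 3/5 5/6 43/30 -17/15 -8 1 N
4 12/17 60/61 1752/1037 -1386/1037 -8 2 E
final -7 2 S

n=0: pose=(-8,2,E); sL=12/17, sR=60/61; mL=1752/1037, mR=-1386/1037; mL+mR=6/17 → advance +1; mR−mL=-3138/1037 → turn -1·90°
n=1: pose=(-7,2,S); sL=6/5, sR=30/37; mL=372/185, mR=-261/185; mL+mR=3/5 → advance +1; mR−mL=-633/185 → turn -1·90°
n=2: pose=(-7,1,W); sL=12/13, sR=12/17; mL=360/221, mR=-258/221; mL+mR=6/13 → advance +1; mR−mL=-618/221 → turn -1·90°
n=3: pose=(-8,1,N); sL=3/5, sR=5/6; mL=43/30, mR=-17/15; mL+mR=3/10 → advance +1; mR−mL=-77/30 → turn -1·90°
n=4: pose=(-8,2,E); sL=12/17, sR=60/61; mL=1752/1037, mR=-1386/1037; mL+mR=6/17 → advance +1; mR−mL=-3138/1037 → turn -1·90°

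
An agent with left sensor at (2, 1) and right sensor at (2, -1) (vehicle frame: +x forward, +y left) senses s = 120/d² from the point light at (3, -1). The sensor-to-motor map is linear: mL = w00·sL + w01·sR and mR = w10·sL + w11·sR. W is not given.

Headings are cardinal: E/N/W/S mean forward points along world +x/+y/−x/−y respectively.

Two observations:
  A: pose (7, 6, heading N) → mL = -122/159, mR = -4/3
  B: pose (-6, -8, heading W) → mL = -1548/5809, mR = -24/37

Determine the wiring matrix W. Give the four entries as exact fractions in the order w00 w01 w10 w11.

-1 1/2 -1 0

obs A: pose=(7,6,N) → sL=4/3, sR=60/53, mL=-122/159, mR=-4/3
obs B: pose=(-6,-8,W) → sL=24/37, sR=120/157, mL=-1548/5809, mR=-24/37
sensor matrix S = [[4/3, 60/53], [24/37, 120/157]]; det S = 87680/307877
solve [mL_A; mL_B] = S·[w00; w01] and [mR_A; mR_B] = S·[w10; w11]:
  w00 = -1, w01 = 1/2, w10 = -1, w11 = 0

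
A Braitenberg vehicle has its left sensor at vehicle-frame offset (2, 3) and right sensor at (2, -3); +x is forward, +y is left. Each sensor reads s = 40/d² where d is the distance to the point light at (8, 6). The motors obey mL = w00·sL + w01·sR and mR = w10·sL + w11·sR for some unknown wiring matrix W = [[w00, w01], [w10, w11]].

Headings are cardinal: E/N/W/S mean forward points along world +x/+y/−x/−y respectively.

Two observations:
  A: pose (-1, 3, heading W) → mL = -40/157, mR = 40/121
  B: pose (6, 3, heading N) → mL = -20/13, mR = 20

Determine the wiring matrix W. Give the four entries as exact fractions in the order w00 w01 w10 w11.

-1 0 0 1

obs A: pose=(-1,3,W) → sL=40/157, sR=40/121, mL=-40/157, mR=40/121
obs B: pose=(6,3,N) → sL=20/13, sR=20, mL=-20/13, mR=20
sensor matrix S = [[40/157, 40/121], [20/13, 20]]; det S = 1132800/246961
solve [mL_A; mL_B] = S·[w00; w01] and [mR_A; mR_B] = S·[w10; w11]:
  w00 = -1, w01 = 0, w10 = 0, w11 = 1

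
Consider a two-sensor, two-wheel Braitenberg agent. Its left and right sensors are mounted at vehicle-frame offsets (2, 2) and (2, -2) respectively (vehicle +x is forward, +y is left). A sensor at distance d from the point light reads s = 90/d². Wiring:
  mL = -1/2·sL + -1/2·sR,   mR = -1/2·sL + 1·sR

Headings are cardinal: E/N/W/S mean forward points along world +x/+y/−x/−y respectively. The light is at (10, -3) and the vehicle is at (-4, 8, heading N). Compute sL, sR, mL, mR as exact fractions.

18/85 90/313 -6642/26605 4833/26605

left sensor world pos  = (-6, 10); dL² = 425
right sensor world pos = (-2, 10); dR² = 313
sL = 90/425 = 18/85
sR = 90/313 = 90/313
mL = -1/2·sL + -1/2·sR = -6642/26605
mR = -1/2·sL + 1·sR = 4833/26605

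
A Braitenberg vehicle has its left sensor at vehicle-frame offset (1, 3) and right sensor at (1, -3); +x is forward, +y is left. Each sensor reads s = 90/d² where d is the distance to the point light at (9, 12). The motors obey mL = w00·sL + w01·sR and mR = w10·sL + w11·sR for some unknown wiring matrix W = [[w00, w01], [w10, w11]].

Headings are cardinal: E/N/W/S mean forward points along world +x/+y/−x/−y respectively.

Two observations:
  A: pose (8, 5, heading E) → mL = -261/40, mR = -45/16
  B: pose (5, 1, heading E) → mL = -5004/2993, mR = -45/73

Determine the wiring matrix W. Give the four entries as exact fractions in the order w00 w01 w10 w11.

-1 -1 -1/2 0

obs A: pose=(8,5,E) → sL=45/8, sR=9/10, mL=-261/40, mR=-45/16
obs B: pose=(5,1,E) → sL=90/73, sR=18/41, mL=-5004/2993, mR=-45/73
sensor matrix S = [[45/8, 9/10], [90/73, 18/41]]; det S = 16281/11972
solve [mL_A; mL_B] = S·[w00; w01] and [mR_A; mR_B] = S·[w10; w11]:
  w00 = -1, w01 = -1, w10 = -1/2, w11 = 0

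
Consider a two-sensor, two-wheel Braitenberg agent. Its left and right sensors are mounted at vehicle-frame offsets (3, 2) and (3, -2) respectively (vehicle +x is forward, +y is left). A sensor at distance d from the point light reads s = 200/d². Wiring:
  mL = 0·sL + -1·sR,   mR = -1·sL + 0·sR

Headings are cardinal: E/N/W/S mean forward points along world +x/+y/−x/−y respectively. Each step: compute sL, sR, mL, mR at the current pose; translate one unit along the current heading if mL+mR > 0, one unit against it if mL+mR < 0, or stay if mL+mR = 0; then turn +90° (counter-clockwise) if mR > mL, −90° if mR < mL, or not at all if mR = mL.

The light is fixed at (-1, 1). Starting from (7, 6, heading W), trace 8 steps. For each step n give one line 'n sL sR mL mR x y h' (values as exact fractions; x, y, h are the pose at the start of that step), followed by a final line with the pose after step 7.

0 100/17 100/37 -100/37 -100/17 7 6 W
1 200/113 40/37 -40/37 -200/113 8 6 N
2 10/9 50/37 -50/37 -10/9 8 5 E
3 40/17 200/149 -200/149 -40/17 7 5 N
4 100/73 100/61 -100/61 -100/73 7 4 E
5 200/61 200/117 -200/117 -200/61 6 4 N
6 50/29 2 -2 -50/29 6 3 E
7 200/41 200/89 -200/89 -200/41 5 3 N
final 5 2 E

n=0: pose=(7,6,W); sL=100/17, sR=100/37; mL=-100/37, mR=-100/17; mL+mR=-5400/629 → advance -1; mR−mL=-2000/629 → turn -1·90°
n=1: pose=(8,6,N); sL=200/113, sR=40/37; mL=-40/37, mR=-200/113; mL+mR=-11920/4181 → advance -1; mR−mL=-2880/4181 → turn -1·90°
n=2: pose=(8,5,E); sL=10/9, sR=50/37; mL=-50/37, mR=-10/9; mL+mR=-820/333 → advance -1; mR−mL=80/333 → turn +1·90°
n=3: pose=(7,5,N); sL=40/17, sR=200/149; mL=-200/149, mR=-40/17; mL+mR=-9360/2533 → advance -1; mR−mL=-2560/2533 → turn -1·90°
n=4: pose=(7,4,E); sL=100/73, sR=100/61; mL=-100/61, mR=-100/73; mL+mR=-13400/4453 → advance -1; mR−mL=1200/4453 → turn +1·90°
n=5: pose=(6,4,N); sL=200/61, sR=200/117; mL=-200/117, mR=-200/61; mL+mR=-35600/7137 → advance -1; mR−mL=-11200/7137 → turn -1·90°
n=6: pose=(6,3,E); sL=50/29, sR=2; mL=-2, mR=-50/29; mL+mR=-108/29 → advance -1; mR−mL=8/29 → turn +1·90°
n=7: pose=(5,3,N); sL=200/41, sR=200/89; mL=-200/89, mR=-200/41; mL+mR=-26000/3649 → advance -1; mR−mL=-9600/3649 → turn -1·90°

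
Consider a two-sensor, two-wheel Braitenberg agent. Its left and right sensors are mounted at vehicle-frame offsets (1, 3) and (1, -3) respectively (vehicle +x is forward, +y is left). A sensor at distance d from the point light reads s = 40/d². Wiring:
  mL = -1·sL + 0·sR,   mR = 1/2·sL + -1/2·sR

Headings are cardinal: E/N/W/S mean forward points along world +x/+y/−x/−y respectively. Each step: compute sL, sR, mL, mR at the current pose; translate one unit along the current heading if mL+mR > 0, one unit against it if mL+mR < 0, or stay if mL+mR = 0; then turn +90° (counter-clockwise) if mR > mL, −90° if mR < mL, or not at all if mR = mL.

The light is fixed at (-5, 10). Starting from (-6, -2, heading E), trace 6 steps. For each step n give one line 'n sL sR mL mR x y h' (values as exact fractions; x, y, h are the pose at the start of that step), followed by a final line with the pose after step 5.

0 40/81 8/45 -40/81 64/405 -6 -2 E
1 20/73 20/61 -20/73 -120/4453 -7 -2 N
2 8/53 40/109 -8/53 -624/5777 -7 -3 W
3 1/5 10/53 -1/5 3/530 -6 -3 S
4 40/81 8/45 -40/81 64/405 -6 -2 E
5 20/73 20/61 -20/73 -120/4453 -7 -2 N
final -7 -3 W

n=0: pose=(-6,-2,E); sL=40/81, sR=8/45; mL=-40/81, mR=64/405; mL+mR=-136/405 → advance -1; mR−mL=88/135 → turn +1·90°
n=1: pose=(-7,-2,N); sL=20/73, sR=20/61; mL=-20/73, mR=-120/4453; mL+mR=-1340/4453 → advance -1; mR−mL=1100/4453 → turn +1·90°
n=2: pose=(-7,-3,W); sL=8/53, sR=40/109; mL=-8/53, mR=-624/5777; mL+mR=-1496/5777 → advance -1; mR−mL=248/5777 → turn +1·90°
n=3: pose=(-6,-3,S); sL=1/5, sR=10/53; mL=-1/5, mR=3/530; mL+mR=-103/530 → advance -1; mR−mL=109/530 → turn +1·90°
n=4: pose=(-6,-2,E); sL=40/81, sR=8/45; mL=-40/81, mR=64/405; mL+mR=-136/405 → advance -1; mR−mL=88/135 → turn +1·90°
n=5: pose=(-7,-2,N); sL=20/73, sR=20/61; mL=-20/73, mR=-120/4453; mL+mR=-1340/4453 → advance -1; mR−mL=1100/4453 → turn +1·90°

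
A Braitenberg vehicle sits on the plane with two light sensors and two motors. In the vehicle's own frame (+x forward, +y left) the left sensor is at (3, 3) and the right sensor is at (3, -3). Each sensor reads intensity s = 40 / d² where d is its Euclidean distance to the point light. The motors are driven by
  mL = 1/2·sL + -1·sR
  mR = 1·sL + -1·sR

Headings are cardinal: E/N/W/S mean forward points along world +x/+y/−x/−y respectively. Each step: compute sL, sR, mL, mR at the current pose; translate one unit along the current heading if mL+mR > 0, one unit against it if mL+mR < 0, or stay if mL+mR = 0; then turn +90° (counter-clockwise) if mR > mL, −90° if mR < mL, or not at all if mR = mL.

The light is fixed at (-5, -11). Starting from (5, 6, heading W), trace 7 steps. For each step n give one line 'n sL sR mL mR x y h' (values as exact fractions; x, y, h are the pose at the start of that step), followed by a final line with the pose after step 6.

0 8/49 40/449 -164/22001 1632/22001 5 6 W
1 2/17 5/29 -56/493 -27/493 4 6 S
2 8/117 40/369 -356/4797 -64/1599 4 7 E
3 20/233 20/281 -1850/65473 960/65473 3 7 N
4 40/221 8/85 -4/1105 96/1105 3 6 W
5 5/37 10/53 -475/3922 -105/1961 2 6 S
6 40/541 8/65 -3028/35165 -1728/35165 2 7 E
final 1 7 N

n=0: pose=(5,6,W); sL=8/49, sR=40/449; mL=-164/22001, mR=1632/22001; mL+mR=1468/22001 → advance +1; mR−mL=4/49 → turn +1·90°
n=1: pose=(4,6,S); sL=2/17, sR=5/29; mL=-56/493, mR=-27/493; mL+mR=-83/493 → advance -1; mR−mL=1/17 → turn +1·90°
n=2: pose=(4,7,E); sL=8/117, sR=40/369; mL=-356/4797, mR=-64/1599; mL+mR=-548/4797 → advance -1; mR−mL=4/117 → turn +1·90°
n=3: pose=(3,7,N); sL=20/233, sR=20/281; mL=-1850/65473, mR=960/65473; mL+mR=-890/65473 → advance -1; mR−mL=10/233 → turn +1·90°
n=4: pose=(3,6,W); sL=40/221, sR=8/85; mL=-4/1105, mR=96/1105; mL+mR=92/1105 → advance +1; mR−mL=20/221 → turn +1·90°
n=5: pose=(2,6,S); sL=5/37, sR=10/53; mL=-475/3922, mR=-105/1961; mL+mR=-685/3922 → advance -1; mR−mL=5/74 → turn +1·90°
n=6: pose=(2,7,E); sL=40/541, sR=8/65; mL=-3028/35165, mR=-1728/35165; mL+mR=-4756/35165 → advance -1; mR−mL=20/541 → turn +1·90°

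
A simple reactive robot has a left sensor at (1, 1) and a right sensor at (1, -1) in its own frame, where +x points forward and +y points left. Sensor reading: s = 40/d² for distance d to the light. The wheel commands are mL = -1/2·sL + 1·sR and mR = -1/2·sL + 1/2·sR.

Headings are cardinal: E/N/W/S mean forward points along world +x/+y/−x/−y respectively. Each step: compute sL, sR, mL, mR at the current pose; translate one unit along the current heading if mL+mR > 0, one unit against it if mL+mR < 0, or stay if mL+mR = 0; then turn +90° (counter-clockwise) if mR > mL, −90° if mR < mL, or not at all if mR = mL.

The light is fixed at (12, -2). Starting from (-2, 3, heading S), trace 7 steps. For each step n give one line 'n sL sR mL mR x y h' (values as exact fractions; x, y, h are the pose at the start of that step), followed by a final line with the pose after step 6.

n=0: pose=(-2,3,S); sL=8/37, sR=40/241; mL=516/8917, mR=-224/8917; mL+mR=292/8917 → advance +1; mR−mL=-20/241 → turn -1·90°
n=1: pose=(-2,2,W); sL=20/117, sR=4/25; mL=218/2925, mR=-16/2925; mL+mR=202/2925 → advance +1; mR−mL=-2/25 → turn -1·90°
n=2: pose=(-3,2,N); sL=40/281, sR=40/221; mL=6820/62101, mR=1200/62101; mL+mR=8020/62101 → advance +1; mR−mL=-20/221 → turn -1·90°
n=3: pose=(-3,3,E); sL=5/29, sR=10/53; mL=315/3074, mR=25/3074; mL+mR=170/1537 → advance +1; mR−mL=-5/53 → turn -1·90°
n=4: pose=(-2,3,S); sL=8/37, sR=40/241; mL=516/8917, mR=-224/8917; mL+mR=292/8917 → advance +1; mR−mL=-20/241 → turn -1·90°
n=5: pose=(-2,2,W); sL=20/117, sR=4/25; mL=218/2925, mR=-16/2925; mL+mR=202/2925 → advance +1; mR−mL=-2/25 → turn -1·90°
n=6: pose=(-3,2,N); sL=40/281, sR=40/221; mL=6820/62101, mR=1200/62101; mL+mR=8020/62101 → advance +1; mR−mL=-20/221 → turn -1·90°

0 8/37 40/241 516/8917 -224/8917 -2 3 S
1 20/117 4/25 218/2925 -16/2925 -2 2 W
2 40/281 40/221 6820/62101 1200/62101 -3 2 N
3 5/29 10/53 315/3074 25/3074 -3 3 E
4 8/37 40/241 516/8917 -224/8917 -2 3 S
5 20/117 4/25 218/2925 -16/2925 -2 2 W
6 40/281 40/221 6820/62101 1200/62101 -3 2 N
final -3 3 E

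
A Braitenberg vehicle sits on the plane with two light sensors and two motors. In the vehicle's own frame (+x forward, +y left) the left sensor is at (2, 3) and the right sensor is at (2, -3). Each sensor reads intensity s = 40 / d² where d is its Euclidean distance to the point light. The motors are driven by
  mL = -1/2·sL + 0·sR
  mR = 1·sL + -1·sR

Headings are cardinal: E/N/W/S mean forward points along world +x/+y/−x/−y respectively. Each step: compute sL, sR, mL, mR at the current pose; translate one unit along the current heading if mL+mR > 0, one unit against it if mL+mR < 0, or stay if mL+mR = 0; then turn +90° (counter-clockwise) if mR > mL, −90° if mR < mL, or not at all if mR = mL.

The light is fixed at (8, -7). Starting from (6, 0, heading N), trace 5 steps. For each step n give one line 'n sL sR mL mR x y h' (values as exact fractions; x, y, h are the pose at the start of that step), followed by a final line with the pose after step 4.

0 20/53 20/41 -10/53 -240/2173 6 0 N
1 8/5 40/97 -4/5 576/485 6 -1 W
2 5/2 10/13 -5/4 45/26 5 -1 S
3 8/13 8 -4/13 -96/13 5 -2 E
4 4 20/29 -2 96/29 4 -2 S
final 4 -3 E

n=0: pose=(6,0,N); sL=20/53, sR=20/41; mL=-10/53, mR=-240/2173; mL+mR=-650/2173 → advance -1; mR−mL=170/2173 → turn +1·90°
n=1: pose=(6,-1,W); sL=8/5, sR=40/97; mL=-4/5, mR=576/485; mL+mR=188/485 → advance +1; mR−mL=964/485 → turn +1·90°
n=2: pose=(5,-1,S); sL=5/2, sR=10/13; mL=-5/4, mR=45/26; mL+mR=25/52 → advance +1; mR−mL=155/52 → turn +1·90°
n=3: pose=(5,-2,E); sL=8/13, sR=8; mL=-4/13, mR=-96/13; mL+mR=-100/13 → advance -1; mR−mL=-92/13 → turn -1·90°
n=4: pose=(4,-2,S); sL=4, sR=20/29; mL=-2, mR=96/29; mL+mR=38/29 → advance +1; mR−mL=154/29 → turn +1·90°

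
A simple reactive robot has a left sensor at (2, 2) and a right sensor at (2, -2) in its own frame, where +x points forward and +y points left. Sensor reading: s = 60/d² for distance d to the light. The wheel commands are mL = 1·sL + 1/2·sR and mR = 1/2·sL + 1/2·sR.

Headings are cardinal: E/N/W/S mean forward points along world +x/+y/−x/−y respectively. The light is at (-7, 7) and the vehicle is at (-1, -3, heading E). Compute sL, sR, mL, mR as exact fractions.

left sensor world pos  = (1, -1); dL² = 128
right sensor world pos = (1, -5); dR² = 208
sL = 60/128 = 15/32
sR = 60/208 = 15/52
mL = 1·sL + 1/2·sR = 255/416
mR = 1/2·sL + 1/2·sR = 315/832

15/32 15/52 255/416 315/832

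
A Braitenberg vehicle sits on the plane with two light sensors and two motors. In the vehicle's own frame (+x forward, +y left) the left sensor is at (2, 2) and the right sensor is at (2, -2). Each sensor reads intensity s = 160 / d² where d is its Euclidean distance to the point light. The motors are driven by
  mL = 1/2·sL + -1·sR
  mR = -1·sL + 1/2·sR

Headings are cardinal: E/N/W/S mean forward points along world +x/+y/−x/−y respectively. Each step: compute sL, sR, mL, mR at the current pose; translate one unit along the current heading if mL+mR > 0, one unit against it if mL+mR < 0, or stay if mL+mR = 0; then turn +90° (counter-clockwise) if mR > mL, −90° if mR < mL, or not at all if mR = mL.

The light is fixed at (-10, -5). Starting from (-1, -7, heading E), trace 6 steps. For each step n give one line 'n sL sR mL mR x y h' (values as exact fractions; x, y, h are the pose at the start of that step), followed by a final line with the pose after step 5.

0 160/121 160/137 -8400/16577 -12240/16577 -1 -7 E
1 40/29 40/13 -900/377 60/377 -2 -7 S
2 160/101 160/109 -7440/11009 -9360/11009 -2 -6 E
3 16/9 80/17 -584/153 88/153 -3 -6 S
4 32/17 32/17 -16/17 -16/17 -3 -5 E
5 40/17 40/17 -20/17 -20/17 -4 -5 E
final -5 -5 E

n=0: pose=(-1,-7,E); sL=160/121, sR=160/137; mL=-8400/16577, mR=-12240/16577; mL+mR=-20640/16577 → advance -1; mR−mL=-3840/16577 → turn -1·90°
n=1: pose=(-2,-7,S); sL=40/29, sR=40/13; mL=-900/377, mR=60/377; mL+mR=-840/377 → advance -1; mR−mL=960/377 → turn +1·90°
n=2: pose=(-2,-6,E); sL=160/101, sR=160/109; mL=-7440/11009, mR=-9360/11009; mL+mR=-16800/11009 → advance -1; mR−mL=-1920/11009 → turn -1·90°
n=3: pose=(-3,-6,S); sL=16/9, sR=80/17; mL=-584/153, mR=88/153; mL+mR=-496/153 → advance -1; mR−mL=224/51 → turn +1·90°
n=4: pose=(-3,-5,E); sL=32/17, sR=32/17; mL=-16/17, mR=-16/17; mL+mR=-32/17 → advance -1; mR−mL=0 → turn +0·90°
n=5: pose=(-4,-5,E); sL=40/17, sR=40/17; mL=-20/17, mR=-20/17; mL+mR=-40/17 → advance -1; mR−mL=0 → turn +0·90°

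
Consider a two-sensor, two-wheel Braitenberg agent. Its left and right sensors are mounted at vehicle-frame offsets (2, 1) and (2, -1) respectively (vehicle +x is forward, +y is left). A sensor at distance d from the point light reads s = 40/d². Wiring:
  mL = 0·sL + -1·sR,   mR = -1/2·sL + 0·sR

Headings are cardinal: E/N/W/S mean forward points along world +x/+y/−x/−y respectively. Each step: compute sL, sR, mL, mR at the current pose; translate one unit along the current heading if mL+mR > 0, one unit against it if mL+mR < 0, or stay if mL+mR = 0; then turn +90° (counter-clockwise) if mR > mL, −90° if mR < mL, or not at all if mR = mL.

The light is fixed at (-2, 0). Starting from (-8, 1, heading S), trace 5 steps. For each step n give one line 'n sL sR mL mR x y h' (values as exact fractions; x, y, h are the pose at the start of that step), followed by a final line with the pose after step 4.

n=0: pose=(-8,1,S); sL=20/13, sR=4/5; mL=-4/5, mR=-10/13; mL+mR=-102/65 → advance -1; mR−mL=2/65 → turn +1·90°
n=1: pose=(-8,2,E); sL=8/5, sR=40/17; mL=-40/17, mR=-4/5; mL+mR=-268/85 → advance -1; mR−mL=132/85 → turn +1·90°
n=2: pose=(-9,2,N); sL=1/2, sR=10/13; mL=-10/13, mR=-1/4; mL+mR=-53/52 → advance -1; mR−mL=27/52 → turn +1·90°
n=3: pose=(-9,1,W); sL=40/81, sR=8/17; mL=-8/17, mR=-20/81; mL+mR=-988/1377 → advance -1; mR−mL=308/1377 → turn +1·90°
n=4: pose=(-8,1,S); sL=20/13, sR=4/5; mL=-4/5, mR=-10/13; mL+mR=-102/65 → advance -1; mR−mL=2/65 → turn +1·90°

0 20/13 4/5 -4/5 -10/13 -8 1 S
1 8/5 40/17 -40/17 -4/5 -8 2 E
2 1/2 10/13 -10/13 -1/4 -9 2 N
3 40/81 8/17 -8/17 -20/81 -9 1 W
4 20/13 4/5 -4/5 -10/13 -8 1 S
final -8 2 E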